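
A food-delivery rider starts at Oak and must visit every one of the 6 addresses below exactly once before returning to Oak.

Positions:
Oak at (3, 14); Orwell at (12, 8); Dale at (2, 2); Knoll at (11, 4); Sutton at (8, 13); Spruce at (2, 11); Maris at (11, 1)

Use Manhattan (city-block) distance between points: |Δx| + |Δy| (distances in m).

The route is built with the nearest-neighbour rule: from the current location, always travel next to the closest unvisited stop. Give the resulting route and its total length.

At Oak the remaining stops are Spruce 4, Sutton 6, Dale 13, Orwell 15, Knoll 18, Maris 21; go to Spruce.
At Spruce the remaining stops are Sutton 8, Dale 9, Orwell 13, Knoll 16, Maris 19; go to Sutton.
At Sutton the remaining stops are Orwell 9, Knoll 12, Maris 15, Dale 17; go to Orwell.
At Orwell the remaining stops are Knoll 5, Maris 8, Dale 16; go to Knoll.
At Knoll the remaining stops are Maris 3, Dale 11; go to Maris.
At Maris the remaining stops are Dale 10; go to Dale.
Return Dale→Oak: 13.
Total = 4 + 8 + 9 + 5 + 3 + 10 + 13 = 52.

Total distance 52 m via the nearest-neighbour route Oak → Spruce → Sutton → Orwell → Knoll → Maris → Dale → Oak.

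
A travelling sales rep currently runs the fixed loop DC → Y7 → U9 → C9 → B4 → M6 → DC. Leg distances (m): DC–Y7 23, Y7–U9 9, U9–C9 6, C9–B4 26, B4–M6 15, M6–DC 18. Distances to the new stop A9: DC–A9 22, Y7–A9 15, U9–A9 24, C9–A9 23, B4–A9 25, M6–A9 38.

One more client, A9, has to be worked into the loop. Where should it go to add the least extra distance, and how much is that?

Insertion cost between consecutive stops i–j is d(i,A9) + d(A9,j) − d(i,j):
  between DC and Y7: 22 + 15 − 23 = 14
  between Y7 and U9: 15 + 24 − 9 = 30
  between U9 and C9: 24 + 23 − 6 = 41
  between C9 and B4: 23 + 25 − 26 = 22
  between B4 and M6: 25 + 38 − 15 = 48
  between M6 and DC: 38 + 22 − 18 = 42
Cheapest insertion is between DC and Y7, adding 14.
New total = 97 + 14 = 111.

Minimum extra distance: 14 m, inserting A9 between DC and Y7.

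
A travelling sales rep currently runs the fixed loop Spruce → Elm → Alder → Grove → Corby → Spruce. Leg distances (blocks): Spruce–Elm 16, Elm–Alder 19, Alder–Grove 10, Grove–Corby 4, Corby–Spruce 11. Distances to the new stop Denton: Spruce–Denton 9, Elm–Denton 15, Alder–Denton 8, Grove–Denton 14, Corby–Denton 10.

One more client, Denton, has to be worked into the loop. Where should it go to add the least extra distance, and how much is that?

Adding 4 blocks by placing Denton on the Elm–Alder leg.

Insertion cost between consecutive stops i–j is d(i,Denton) + d(Denton,j) − d(i,j):
  between Spruce and Elm: 9 + 15 − 16 = 8
  between Elm and Alder: 15 + 8 − 19 = 4
  between Alder and Grove: 8 + 14 − 10 = 12
  between Grove and Corby: 14 + 10 − 4 = 20
  between Corby and Spruce: 10 + 9 − 11 = 8
Cheapest insertion is between Elm and Alder, adding 4.
New total = 60 + 4 = 64.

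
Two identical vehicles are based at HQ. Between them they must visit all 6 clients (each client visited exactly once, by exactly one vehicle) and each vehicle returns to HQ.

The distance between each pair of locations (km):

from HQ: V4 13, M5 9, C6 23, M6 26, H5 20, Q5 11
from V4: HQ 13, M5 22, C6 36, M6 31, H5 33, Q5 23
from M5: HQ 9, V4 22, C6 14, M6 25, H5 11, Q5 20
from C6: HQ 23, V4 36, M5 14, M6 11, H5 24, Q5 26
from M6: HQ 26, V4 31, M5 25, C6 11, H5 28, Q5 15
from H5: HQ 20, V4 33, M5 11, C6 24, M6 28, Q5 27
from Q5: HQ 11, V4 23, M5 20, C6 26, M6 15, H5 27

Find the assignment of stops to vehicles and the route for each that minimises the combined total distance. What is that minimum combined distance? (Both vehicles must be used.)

107 km — the smallest possible combined total.

Check every non-empty split of the stops between the two vehicles; for each half take its own optimal tour:
  {V4} + {M5, C6, M6, H5, Q5}: 26 + 81 = 107
  {M5} + {V4, C6, M6, H5, Q5}: 18 + 106 = 124
  {V4, M5} + {C6, M6, H5, Q5}: 44 + 81 = 125
  {C6} + {V4, M5, M6, H5, Q5}: 46 + 99 = 145
  {V4, C6} + {M5, M6, H5, Q5}: 72 + 74 = 146
  {M5, C6} + {V4, M6, H5, Q5}: 46 + 99 = 145
  … (31 splits in total)
Best: vehicle 1 HQ → V4 → HQ = 26; vehicle 2 HQ → M5 → H5 → C6 → M6 → Q5 → HQ = 81; combined 107.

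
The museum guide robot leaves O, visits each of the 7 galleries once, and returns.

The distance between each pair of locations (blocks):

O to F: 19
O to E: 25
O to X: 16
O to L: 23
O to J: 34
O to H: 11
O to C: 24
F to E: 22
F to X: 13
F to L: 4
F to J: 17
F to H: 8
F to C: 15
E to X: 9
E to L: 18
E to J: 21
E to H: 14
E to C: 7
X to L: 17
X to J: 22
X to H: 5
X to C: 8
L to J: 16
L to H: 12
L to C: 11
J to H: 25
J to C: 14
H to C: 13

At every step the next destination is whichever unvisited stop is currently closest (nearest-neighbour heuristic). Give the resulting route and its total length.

From O: distances to unvisited — H=11, X=16, F=19, L=23, C=24, E=25, J=34. Nearest is H (11).
From H: distances to unvisited — X=5, F=8, L=12, C=13, E=14, J=25. Nearest is X (5).
From X: distances to unvisited — C=8, E=9, F=13, L=17, J=22. Nearest is C (8).
From C: distances to unvisited — E=7, L=11, J=14, F=15. Nearest is E (7).
From E: distances to unvisited — L=18, J=21, F=22. Nearest is L (18).
From L: distances to unvisited — F=4, J=16. Nearest is F (4).
From F: distances to unvisited — J=17. Nearest is J (17).
Return J→O: 34.
Total = 11 + 5 + 8 + 7 + 18 + 4 + 17 + 34 = 104.

Total distance 104 blocks via the nearest-neighbour route O → H → X → C → E → L → F → J → O.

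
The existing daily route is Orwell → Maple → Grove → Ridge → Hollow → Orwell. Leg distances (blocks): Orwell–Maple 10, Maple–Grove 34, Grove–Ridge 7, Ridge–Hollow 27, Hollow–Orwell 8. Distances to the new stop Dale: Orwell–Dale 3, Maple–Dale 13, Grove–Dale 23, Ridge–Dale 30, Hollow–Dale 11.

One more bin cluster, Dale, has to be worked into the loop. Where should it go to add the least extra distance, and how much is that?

Minimum extra distance: 2 blocks, inserting Dale between Maple and Grove.

Insertion cost between consecutive stops i–j is d(i,Dale) + d(Dale,j) − d(i,j):
  between Orwell and Maple: 3 + 13 − 10 = 6
  between Maple and Grove: 13 + 23 − 34 = 2
  between Grove and Ridge: 23 + 30 − 7 = 46
  between Ridge and Hollow: 30 + 11 − 27 = 14
  between Hollow and Orwell: 11 + 3 − 8 = 6
Cheapest insertion is between Maple and Grove, adding 2.
New total = 86 + 2 = 88.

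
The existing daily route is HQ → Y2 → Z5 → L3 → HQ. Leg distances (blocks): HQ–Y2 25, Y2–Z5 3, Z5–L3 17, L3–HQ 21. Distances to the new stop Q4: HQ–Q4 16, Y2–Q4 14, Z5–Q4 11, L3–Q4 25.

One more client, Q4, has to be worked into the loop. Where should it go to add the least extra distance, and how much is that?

Insertion cost between consecutive stops i–j is d(i,Q4) + d(Q4,j) − d(i,j):
  between HQ and Y2: 16 + 14 − 25 = 5
  between Y2 and Z5: 14 + 11 − 3 = 22
  between Z5 and L3: 11 + 25 − 17 = 19
  between L3 and HQ: 25 + 16 − 21 = 20
Cheapest insertion is between HQ and Y2, adding 5.
New total = 66 + 5 = 71.

Minimum extra distance: 5 blocks, inserting Q4 between HQ and Y2.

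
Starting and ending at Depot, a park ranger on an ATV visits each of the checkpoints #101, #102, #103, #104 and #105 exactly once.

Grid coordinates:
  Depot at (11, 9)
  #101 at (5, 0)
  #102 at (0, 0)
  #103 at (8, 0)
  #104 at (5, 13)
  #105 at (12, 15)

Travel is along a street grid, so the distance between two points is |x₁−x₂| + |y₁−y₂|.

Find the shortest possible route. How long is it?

Shortest round trip = 54.

Depot-#101-#102-#103-#104-#105-Depot: 15+5+8+16+9+7 = 60
Depot-#101-#102-#103-#105-#104-Depot: 15+5+8+19+9+10 = 66
Depot-#101-#102-#104-#103-#105-Depot: 15+5+18+16+19+7 = 80
Depot-#101-#102-#104-#105-#103-Depot: 15+5+18+9+19+12 = 78
Depot-#101-#102-#105-#103-#104-Depot: 15+5+27+19+16+10 = 92
Depot-#101-#102-#105-#104-#103-Depot: 15+5+27+9+16+12 = 84
Depot-#101-#103-#102-#104-#105-Depot: 15+3+8+18+9+7 = 60
Depot-#101-#103-#102-#105-#104-Depot: 15+3+8+27+9+10 = 72
Depot-#101-#103-#104-#102-#105-Depot: 15+3+16+18+27+7 = 86
Depot-#101-#103-#104-#105-#102-Depot: 15+3+16+9+27+20 = 90
Depot-#101-#103-#105-#102-#104-Depot: 15+3+19+27+18+10 = 92
Depot-#101-#103-#105-#104-#102-Depot: 15+3+19+9+18+20 = 84
Depot-#101-#104-#102-#103-#105-Depot: 15+13+18+8+19+7 = 80
Depot-#101-#104-#102-#105-#103-Depot: 15+13+18+27+19+12 = 104
… (46 more)
Depot-#103-#101-#102-#104-#105-Depot: 12+3+5+18+9+7 = 54  ← best
The minimum is 54.
One optimal route: Depot → #103 → #101 → #102 → #104 → #105 → Depot (or its reverse).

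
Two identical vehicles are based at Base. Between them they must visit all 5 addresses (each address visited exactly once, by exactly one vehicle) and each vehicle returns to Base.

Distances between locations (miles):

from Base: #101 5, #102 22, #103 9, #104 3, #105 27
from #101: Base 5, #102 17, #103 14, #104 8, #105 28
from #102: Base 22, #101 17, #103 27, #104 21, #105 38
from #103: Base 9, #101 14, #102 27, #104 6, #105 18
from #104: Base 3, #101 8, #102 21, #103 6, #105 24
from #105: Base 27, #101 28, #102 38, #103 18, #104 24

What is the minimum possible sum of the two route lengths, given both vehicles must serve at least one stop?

Try each way of splitting the stops between the two vehicles (each non-empty) and, for each split, find the best tour for each vehicle:
  {#101} + {#102, #103, #104, #105}: 10 + 87 = 97
  {#102} + {#101, #103, #104, #105}: 44 + 60 = 104
  {#101, #102} + {#103, #104, #105}: 44 + 54 = 98
  {#103} + {#101, #102, #104, #105}: 18 + 87 = 105
  {#101, #103} + {#102, #104, #105}: 28 + 87 = 115
  {#102, #103} + {#101, #104, #105}: 58 + 60 = 118
  … (15 splits in total)
  {#104} + {#101, #102, #103, #105}: 6 + 87 = 93  ← best
Best: vehicle 1 Base → #104 → Base = 6; vehicle 2 Base → #101 → #102 → #105 → #103 → Base = 87; combined 93.

93 miles — the smallest possible combined total.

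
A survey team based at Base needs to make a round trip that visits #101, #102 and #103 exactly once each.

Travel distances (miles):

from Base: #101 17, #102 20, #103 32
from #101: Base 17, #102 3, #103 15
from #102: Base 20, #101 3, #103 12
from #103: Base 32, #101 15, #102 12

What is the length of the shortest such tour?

There are 3 distinct closed tours to check (reversals are equivalent).
Base → #101 → #102 → #103 → Base: 17+3+12+32 = 64
Base → #101 → #103 → #102 → Base: 17+15+12+20 = 64
Base → #102 → #101 → #103 → Base: 20+3+15+32 = 70
The minimum is 64.
One optimal route: Base → #101 → #102 → #103 → Base (or its reverse).

Shortest round trip = 64 miles.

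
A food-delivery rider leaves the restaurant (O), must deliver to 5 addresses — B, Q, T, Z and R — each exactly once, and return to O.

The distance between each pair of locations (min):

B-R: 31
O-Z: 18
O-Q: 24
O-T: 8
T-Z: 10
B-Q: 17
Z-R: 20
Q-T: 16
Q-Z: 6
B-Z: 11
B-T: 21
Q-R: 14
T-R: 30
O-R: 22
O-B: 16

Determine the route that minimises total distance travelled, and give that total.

Minimum total distance: 82 min.

O - B - Q - T - Z - R - O: 16+17+16+10+20+22 = 101
O - B - Q - T - R - Z - O: 16+17+16+30+20+18 = 117
O - B - Q - Z - T - R - O: 16+17+6+10+30+22 = 101
O - B - Q - Z - R - T - O: 16+17+6+20+30+8 = 97
O - B - Q - R - T - Z - O: 16+17+14+30+10+18 = 105
O - B - Q - R - Z - T - O: 16+17+14+20+10+8 = 85
O - B - T - Q - Z - R - O: 16+21+16+6+20+22 = 101
O - B - T - Q - R - Z - O: 16+21+16+14+20+18 = 105
O - B - T - Z - Q - R - O: 16+21+10+6+14+22 = 89
O - B - T - Z - R - Q - O: 16+21+10+20+14+24 = 105
O - B - T - R - Q - Z - O: 16+21+30+14+6+18 = 105
O - B - T - R - Z - Q - O: 16+21+30+20+6+24 = 117
O - B - Z - Q - T - R - O: 16+11+6+16+30+22 = 101
O - B - Z - Q - R - T - O: 16+11+6+14+30+8 = 85
… (46 more)
O - T - B - Z - Q - R - O: 8+21+11+6+14+22 = 82  ← best
The minimum is 82.
One optimal route: O → T → B → Z → Q → R → O (or its reverse).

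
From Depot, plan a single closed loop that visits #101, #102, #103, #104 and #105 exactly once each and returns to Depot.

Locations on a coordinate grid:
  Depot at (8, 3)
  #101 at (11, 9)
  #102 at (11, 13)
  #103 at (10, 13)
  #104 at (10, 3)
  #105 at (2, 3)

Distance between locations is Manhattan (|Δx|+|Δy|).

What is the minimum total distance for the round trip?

Depot - #101 - #102 - #103 - #104 - #105 - Depot: 9+4+1+10+8+6 = 38
Depot - #101 - #102 - #103 - #105 - #104 - Depot: 9+4+1+18+8+2 = 42
Depot - #101 - #102 - #104 - #103 - #105 - Depot: 9+4+11+10+18+6 = 58
Depot - #101 - #102 - #104 - #105 - #103 - Depot: 9+4+11+8+18+12 = 62
Depot - #101 - #102 - #105 - #103 - #104 - Depot: 9+4+19+18+10+2 = 62
Depot - #101 - #102 - #105 - #104 - #103 - Depot: 9+4+19+8+10+12 = 62
Depot - #101 - #103 - #102 - #104 - #105 - Depot: 9+5+1+11+8+6 = 40
Depot - #101 - #103 - #102 - #105 - #104 - Depot: 9+5+1+19+8+2 = 44
Depot - #101 - #103 - #104 - #102 - #105 - Depot: 9+5+10+11+19+6 = 60
Depot - #101 - #103 - #104 - #105 - #102 - Depot: 9+5+10+8+19+13 = 64
Depot - #101 - #103 - #105 - #102 - #104 - Depot: 9+5+18+19+11+2 = 64
Depot - #101 - #103 - #105 - #104 - #102 - Depot: 9+5+18+8+11+13 = 64
Depot - #101 - #104 - #102 - #103 - #105 - Depot: 9+7+11+1+18+6 = 52
Depot - #101 - #104 - #102 - #105 - #103 - Depot: 9+7+11+19+18+12 = 76
… (46 more)
The minimum is 38.
One optimal route: Depot → #101 → #102 → #103 → #104 → #105 → Depot (or its reverse).

Minimum total distance: 38.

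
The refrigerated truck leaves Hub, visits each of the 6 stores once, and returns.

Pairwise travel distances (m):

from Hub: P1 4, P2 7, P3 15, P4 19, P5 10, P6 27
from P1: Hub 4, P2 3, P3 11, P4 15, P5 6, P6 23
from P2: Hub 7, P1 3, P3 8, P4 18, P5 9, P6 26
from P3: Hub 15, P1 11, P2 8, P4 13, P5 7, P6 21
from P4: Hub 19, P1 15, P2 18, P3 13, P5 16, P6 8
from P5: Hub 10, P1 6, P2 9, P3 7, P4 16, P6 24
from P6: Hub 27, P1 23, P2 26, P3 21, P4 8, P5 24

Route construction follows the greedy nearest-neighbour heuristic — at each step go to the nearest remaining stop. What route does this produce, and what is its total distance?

At Hub the remaining stops are P1 4, P2 7, P5 10, P3 15, P4 19, P6 27; go to P1.
At P1 the remaining stops are P2 3, P5 6, P3 11, P4 15, P6 23; go to P2.
At P2 the remaining stops are P3 8, P5 9, P4 18, P6 26; go to P3.
At P3 the remaining stops are P5 7, P4 13, P6 21; go to P5.
At P5 the remaining stops are P4 16, P6 24; go to P4.
At P4 the remaining stops are P6 8; go to P6.
Return P6→Hub: 27.
Total = 4 + 3 + 8 + 7 + 16 + 8 + 27 = 73.

73 m along Hub → P1 → P2 → P3 → P5 → P4 → P6 → Hub.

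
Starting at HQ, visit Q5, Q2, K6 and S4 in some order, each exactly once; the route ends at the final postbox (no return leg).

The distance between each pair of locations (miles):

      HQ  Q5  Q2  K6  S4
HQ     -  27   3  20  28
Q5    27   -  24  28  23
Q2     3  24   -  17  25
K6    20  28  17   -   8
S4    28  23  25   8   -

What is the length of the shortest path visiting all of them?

Shortest open route: 51 miles.

There are 4! = 24 possible orderings.
HQ→Q5→Q2→K6→S4: 27+24+17+8 = 76
HQ→Q5→Q2→S4→K6: 27+24+25+8 = 84
HQ→Q5→K6→Q2→S4: 27+28+17+25 = 97
HQ→Q5→K6→S4→Q2: 27+28+8+25 = 88
HQ→Q5→S4→Q2→K6: 27+23+25+17 = 92
HQ→Q5→S4→K6→Q2: 27+23+8+17 = 75
HQ→Q2→Q5→K6→S4: 3+24+28+8 = 63
HQ→Q2→Q5→S4→K6: 3+24+23+8 = 58
HQ→Q2→K6→Q5→S4: 3+17+28+23 = 71
HQ→Q2→K6→S4→Q5: 3+17+8+23 = 51
HQ→Q2→S4→Q5→K6: 3+25+23+28 = 79
HQ→Q2→S4→K6→Q5: 3+25+8+28 = 64
HQ→K6→Q5→Q2→S4: 20+28+24+25 = 97
HQ→K6→Q5→S4→Q2: 20+28+23+25 = 96
… (10 more)
The minimum is 51.
One shortest path: HQ → Q2 → K6 → S4 → Q5.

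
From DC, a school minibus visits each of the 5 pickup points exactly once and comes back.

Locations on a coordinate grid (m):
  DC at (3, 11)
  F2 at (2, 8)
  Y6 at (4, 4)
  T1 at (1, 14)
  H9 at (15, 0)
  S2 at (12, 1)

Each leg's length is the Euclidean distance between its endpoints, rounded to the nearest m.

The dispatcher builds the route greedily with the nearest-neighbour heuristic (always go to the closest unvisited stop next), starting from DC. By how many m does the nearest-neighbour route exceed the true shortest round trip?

From DC: F2=3, T1=4, Y6=7, S2=13, H9=16 → choose F2 (3).
From F2: Y6=4, T1=6, S2=12, H9=15 → choose Y6 (4).
From Y6: S2=9, T1=10, H9=12 → choose S2 (9).
From S2: H9=3, T1=17 → choose H9 (3).
From H9: T1=20 → choose T1 (20).
NN route DC → F2 → Y6 → S2 → H9 → T1 → DC costs 43.
Optimal: DC → T1 → F2 → Y6 → H9 → S2 → DC costs 42 (by enumerating all 60 distinct tours).
Excess = 43 − 42 = 1.

1 m longer than the optimal tour.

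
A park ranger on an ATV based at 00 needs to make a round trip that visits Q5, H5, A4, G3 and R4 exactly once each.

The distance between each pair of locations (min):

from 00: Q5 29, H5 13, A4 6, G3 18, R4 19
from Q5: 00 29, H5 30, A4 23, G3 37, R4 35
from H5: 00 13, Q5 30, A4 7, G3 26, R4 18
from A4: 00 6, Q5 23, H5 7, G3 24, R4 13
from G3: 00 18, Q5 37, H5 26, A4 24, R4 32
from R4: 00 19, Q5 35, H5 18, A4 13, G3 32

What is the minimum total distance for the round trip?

00 → Q5 → H5 → A4 → G3 → R4 → 00: 29+30+7+24+32+19 = 141
00 → Q5 → H5 → A4 → R4 → G3 → 00: 29+30+7+13+32+18 = 129
00 → Q5 → H5 → G3 → A4 → R4 → 00: 29+30+26+24+13+19 = 141
00 → Q5 → H5 → G3 → R4 → A4 → 00: 29+30+26+32+13+6 = 136
00 → Q5 → H5 → R4 → A4 → G3 → 00: 29+30+18+13+24+18 = 132
00 → Q5 → H5 → R4 → G3 → A4 → 00: 29+30+18+32+24+6 = 139
00 → Q5 → A4 → H5 → G3 → R4 → 00: 29+23+7+26+32+19 = 136
00 → Q5 → A4 → H5 → R4 → G3 → 00: 29+23+7+18+32+18 = 127
00 → Q5 → A4 → G3 → H5 → R4 → 00: 29+23+24+26+18+19 = 139
00 → Q5 → A4 → G3 → R4 → H5 → 00: 29+23+24+32+18+13 = 139
00 → Q5 → A4 → R4 → H5 → G3 → 00: 29+23+13+18+26+18 = 127
00 → Q5 → A4 → R4 → G3 → H5 → 00: 29+23+13+32+26+13 = 136
00 → Q5 → G3 → H5 → A4 → R4 → 00: 29+37+26+7+13+19 = 131
00 → Q5 → G3 → H5 → R4 → A4 → 00: 29+37+26+18+13+6 = 129
… (46 more)
00 → A4 → H5 → R4 → Q5 → G3 → 00: 6+7+18+35+37+18 = 121  ← best
The minimum is 121.
One optimal route: 00 → A4 → H5 → R4 → Q5 → G3 → 00 (or its reverse).

Minimum total distance: 121 min.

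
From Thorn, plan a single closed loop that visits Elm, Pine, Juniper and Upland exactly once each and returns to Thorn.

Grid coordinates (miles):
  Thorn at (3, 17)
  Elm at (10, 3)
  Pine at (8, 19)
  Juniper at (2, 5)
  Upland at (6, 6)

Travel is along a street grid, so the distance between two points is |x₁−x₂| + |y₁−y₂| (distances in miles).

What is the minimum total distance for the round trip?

With 4 stops there are 4!/2 = 12 distinct round trips (a route and its reverse cost the same).
Thorn-Elm-Pine-Juniper-Upland-Thorn: 21+18+20+5+14 = 78
Thorn-Elm-Pine-Upland-Juniper-Thorn: 21+18+15+5+13 = 72
Thorn-Elm-Juniper-Pine-Upland-Thorn: 21+10+20+15+14 = 80
Thorn-Elm-Juniper-Upland-Pine-Thorn: 21+10+5+15+7 = 58
Thorn-Elm-Upland-Pine-Juniper-Thorn: 21+7+15+20+13 = 76
Thorn-Elm-Upland-Juniper-Pine-Thorn: 21+7+5+20+7 = 60
Thorn-Pine-Elm-Juniper-Upland-Thorn: 7+18+10+5+14 = 54
Thorn-Pine-Elm-Upland-Juniper-Thorn: 7+18+7+5+13 = 50
Thorn-Pine-Juniper-Elm-Upland-Thorn: 7+20+10+7+14 = 58
Thorn-Pine-Upland-Elm-Juniper-Thorn: 7+15+7+10+13 = 52
Thorn-Juniper-Elm-Pine-Upland-Thorn: 13+10+18+15+14 = 70
Thorn-Juniper-Pine-Elm-Upland-Thorn: 13+20+18+7+14 = 72
The minimum is 50.
One optimal route: Thorn → Pine → Elm → Upland → Juniper → Thorn (or its reverse).

Minimum total distance: 50 miles.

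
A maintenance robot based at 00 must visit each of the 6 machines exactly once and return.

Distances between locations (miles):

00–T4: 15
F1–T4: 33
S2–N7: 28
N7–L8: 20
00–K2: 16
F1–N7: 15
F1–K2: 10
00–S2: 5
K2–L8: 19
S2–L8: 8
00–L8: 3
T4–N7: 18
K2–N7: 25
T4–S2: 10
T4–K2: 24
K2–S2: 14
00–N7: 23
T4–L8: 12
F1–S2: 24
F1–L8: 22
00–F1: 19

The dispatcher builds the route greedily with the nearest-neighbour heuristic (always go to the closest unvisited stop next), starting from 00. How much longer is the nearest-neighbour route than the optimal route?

The nearest-neighbour route is 3 miles longer than optimal.

00: L8=3, S2=5, T4=15, K2=16, F1=19, N7=23 ⇒ L8
L8: S2=8, T4=12, K2=19, N7=20, F1=22 ⇒ S2
S2: T4=10, K2=14, F1=24, N7=28 ⇒ T4
T4: N7=18, K2=24, F1=33 ⇒ N7
N7: F1=15, K2=25 ⇒ F1
F1: K2=10 ⇒ K2
NN route 00 → L8 → S2 → T4 → N7 → F1 → K2 → 00 costs 80.
Optimal: 00 → S2 → K2 → F1 → N7 → T4 → L8 → 00 costs 77 (by enumerating all 360 distinct tours).
Excess = 80 − 77 = 3.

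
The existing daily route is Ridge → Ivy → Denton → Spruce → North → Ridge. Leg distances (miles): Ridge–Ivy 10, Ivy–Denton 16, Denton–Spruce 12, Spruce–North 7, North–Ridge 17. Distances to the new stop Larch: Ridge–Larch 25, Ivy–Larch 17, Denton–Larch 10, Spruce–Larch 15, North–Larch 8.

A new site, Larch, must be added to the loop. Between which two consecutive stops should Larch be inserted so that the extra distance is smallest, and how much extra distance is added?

Insertion cost between consecutive stops i–j is d(i,Larch) + d(Larch,j) − d(i,j):
  between Ridge and Ivy: 25 + 17 − 10 = 32
  between Ivy and Denton: 17 + 10 − 16 = 11
  between Denton and Spruce: 10 + 15 − 12 = 13
  between Spruce and North: 15 + 8 − 7 = 16
  between North and Ridge: 8 + 25 − 17 = 16
Cheapest insertion is between Ivy and Denton, adding 11.
New total = 62 + 11 = 73.

Minimum extra distance: 11 miles, inserting Larch between Ivy and Denton.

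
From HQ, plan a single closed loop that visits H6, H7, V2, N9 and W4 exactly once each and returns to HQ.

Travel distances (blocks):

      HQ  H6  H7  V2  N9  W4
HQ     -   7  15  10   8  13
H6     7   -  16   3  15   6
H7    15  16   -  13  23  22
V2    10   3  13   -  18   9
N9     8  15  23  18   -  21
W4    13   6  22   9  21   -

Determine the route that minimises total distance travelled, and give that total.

Shortest round trip = 66 blocks.

With 5 stops there are 5!/2 = 60 distinct round trips (a route and its reverse cost the same).
HQ - H6 - H7 - V2 - N9 - W4 - HQ: 7+16+13+18+21+13 = 88
HQ - H6 - H7 - V2 - W4 - N9 - HQ: 7+16+13+9+21+8 = 74
HQ - H6 - H7 - N9 - V2 - W4 - HQ: 7+16+23+18+9+13 = 86
HQ - H6 - H7 - N9 - W4 - V2 - HQ: 7+16+23+21+9+10 = 86
HQ - H6 - H7 - W4 - V2 - N9 - HQ: 7+16+22+9+18+8 = 80
HQ - H6 - H7 - W4 - N9 - V2 - HQ: 7+16+22+21+18+10 = 94
HQ - H6 - V2 - H7 - N9 - W4 - HQ: 7+3+13+23+21+13 = 80
HQ - H6 - V2 - H7 - W4 - N9 - HQ: 7+3+13+22+21+8 = 74
HQ - H6 - V2 - N9 - H7 - W4 - HQ: 7+3+18+23+22+13 = 86
HQ - H6 - V2 - N9 - W4 - H7 - HQ: 7+3+18+21+22+15 = 86
HQ - H6 - V2 - W4 - H7 - N9 - HQ: 7+3+9+22+23+8 = 72
HQ - H6 - V2 - W4 - N9 - H7 - HQ: 7+3+9+21+23+15 = 78
HQ - H6 - N9 - H7 - V2 - W4 - HQ: 7+15+23+13+9+13 = 80
HQ - H6 - N9 - H7 - W4 - V2 - HQ: 7+15+23+22+9+10 = 86
… (46 more)
HQ - H6 - W4 - V2 - H7 - N9 - HQ: 7+6+9+13+23+8 = 66  ← best
The minimum is 66.
One optimal route: HQ → H6 → W4 → V2 → H7 → N9 → HQ (or its reverse).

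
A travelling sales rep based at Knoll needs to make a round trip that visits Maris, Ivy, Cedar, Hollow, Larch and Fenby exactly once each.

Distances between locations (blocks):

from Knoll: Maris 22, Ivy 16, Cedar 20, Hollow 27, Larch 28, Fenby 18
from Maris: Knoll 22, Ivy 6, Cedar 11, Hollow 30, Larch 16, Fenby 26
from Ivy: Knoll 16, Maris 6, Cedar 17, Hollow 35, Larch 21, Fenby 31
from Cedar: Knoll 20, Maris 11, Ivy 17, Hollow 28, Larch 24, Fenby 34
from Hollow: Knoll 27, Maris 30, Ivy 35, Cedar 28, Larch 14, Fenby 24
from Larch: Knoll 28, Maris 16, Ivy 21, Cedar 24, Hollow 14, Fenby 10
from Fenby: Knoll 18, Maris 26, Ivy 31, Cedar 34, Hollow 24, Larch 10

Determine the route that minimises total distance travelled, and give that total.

Shortest round trip = 103 blocks.

Knoll-Maris-Ivy-Cedar-Hollow-Larch-Fenby-Knoll: 22+6+17+28+14+10+18 = 115
Knoll-Maris-Ivy-Cedar-Hollow-Fenby-Larch-Knoll: 22+6+17+28+24+10+28 = 135
Knoll-Maris-Ivy-Cedar-Larch-Hollow-Fenby-Knoll: 22+6+17+24+14+24+18 = 125
Knoll-Maris-Ivy-Cedar-Larch-Fenby-Hollow-Knoll: 22+6+17+24+10+24+27 = 130
Knoll-Maris-Ivy-Cedar-Fenby-Hollow-Larch-Knoll: 22+6+17+34+24+14+28 = 145
Knoll-Maris-Ivy-Cedar-Fenby-Larch-Hollow-Knoll: 22+6+17+34+10+14+27 = 130
Knoll-Maris-Ivy-Hollow-Cedar-Larch-Fenby-Knoll: 22+6+35+28+24+10+18 = 143
Knoll-Maris-Ivy-Hollow-Cedar-Fenby-Larch-Knoll: 22+6+35+28+34+10+28 = 163
… (352 more)
Knoll-Ivy-Maris-Cedar-Hollow-Larch-Fenby-Knoll: 16+6+11+28+14+10+18 = 103  ← best
The minimum is 103.
One optimal route: Knoll → Ivy → Maris → Cedar → Hollow → Larch → Fenby → Knoll (or its reverse).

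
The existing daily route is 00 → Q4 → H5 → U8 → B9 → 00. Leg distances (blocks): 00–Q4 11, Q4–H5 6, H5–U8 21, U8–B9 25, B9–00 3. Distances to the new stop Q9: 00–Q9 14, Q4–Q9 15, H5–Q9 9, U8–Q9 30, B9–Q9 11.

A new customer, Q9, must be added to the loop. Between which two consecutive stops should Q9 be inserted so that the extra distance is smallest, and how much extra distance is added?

+16 blocks — insert Q9 between U8 and B9.

Insertion cost between consecutive stops i–j is d(i,Q9) + d(Q9,j) − d(i,j):
  between 00 and Q4: 14 + 15 − 11 = 18
  between Q4 and H5: 15 + 9 − 6 = 18
  between H5 and U8: 9 + 30 − 21 = 18
  between U8 and B9: 30 + 11 − 25 = 16
  between B9 and 00: 11 + 14 − 3 = 22
Cheapest insertion is between U8 and B9, adding 16.
New total = 66 + 16 = 82.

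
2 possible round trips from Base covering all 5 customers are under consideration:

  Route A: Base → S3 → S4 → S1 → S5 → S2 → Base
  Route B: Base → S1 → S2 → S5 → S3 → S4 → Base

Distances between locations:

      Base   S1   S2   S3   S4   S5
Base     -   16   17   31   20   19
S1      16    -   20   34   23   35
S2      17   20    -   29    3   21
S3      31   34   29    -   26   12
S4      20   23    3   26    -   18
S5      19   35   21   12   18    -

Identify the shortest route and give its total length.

Route A: 31 + 26 + 23 + 35 + 21 + 17 = 153
Route B: 16 + 20 + 21 + 12 + 26 + 20 = 115

115 — Route B is the shortest.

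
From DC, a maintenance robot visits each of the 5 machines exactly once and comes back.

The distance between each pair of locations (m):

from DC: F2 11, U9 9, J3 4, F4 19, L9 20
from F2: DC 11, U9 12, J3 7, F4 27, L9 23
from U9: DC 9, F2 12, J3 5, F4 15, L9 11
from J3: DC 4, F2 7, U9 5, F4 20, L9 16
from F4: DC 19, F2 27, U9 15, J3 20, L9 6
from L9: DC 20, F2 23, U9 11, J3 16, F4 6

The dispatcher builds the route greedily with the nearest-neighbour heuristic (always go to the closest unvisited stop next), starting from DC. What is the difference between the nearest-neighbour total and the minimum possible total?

From DC: J3=4, U9=9, F2=11, F4=19, L9=20 → choose J3 (4).
From J3: U9=5, F2=7, L9=16, F4=20 → choose U9 (5).
From U9: L9=11, F2=12, F4=15 → choose L9 (11).
From L9: F4=6, F2=23 → choose F4 (6).
From F4: F2=27 → choose F2 (27).
NN route DC → J3 → U9 → L9 → F4 → F2 → DC costs 64.
Optimal: DC → F2 → J3 → U9 → L9 → F4 → DC costs 59 (by enumerating all 60 distinct tours).
Excess = 64 − 59 = 5.

Excess over optimum: 5 m.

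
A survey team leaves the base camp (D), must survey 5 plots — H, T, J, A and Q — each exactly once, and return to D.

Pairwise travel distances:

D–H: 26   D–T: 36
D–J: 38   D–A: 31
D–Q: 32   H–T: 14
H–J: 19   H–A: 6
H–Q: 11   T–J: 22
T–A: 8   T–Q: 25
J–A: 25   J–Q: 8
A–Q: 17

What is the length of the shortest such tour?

Minimum total distance: 102.

With 5 stops there are 5!/2 = 60 distinct round trips (a route and its reverse cost the same).
D-H-T-J-A-Q-D: 26+14+22+25+17+32 = 136
D-H-T-J-Q-A-D: 26+14+22+8+17+31 = 118
D-H-T-A-J-Q-D: 26+14+8+25+8+32 = 113
D-H-T-A-Q-J-D: 26+14+8+17+8+38 = 111
D-H-T-Q-J-A-D: 26+14+25+8+25+31 = 129
D-H-T-Q-A-J-D: 26+14+25+17+25+38 = 145
D-H-J-T-A-Q-D: 26+19+22+8+17+32 = 124
D-H-J-T-Q-A-D: 26+19+22+25+17+31 = 140
D-H-J-A-T-Q-D: 26+19+25+8+25+32 = 135
D-H-J-A-Q-T-D: 26+19+25+17+25+36 = 148
D-H-J-Q-T-A-D: 26+19+8+25+8+31 = 117
D-H-J-Q-A-T-D: 26+19+8+17+8+36 = 114
D-H-A-T-J-Q-D: 26+6+8+22+8+32 = 102
D-H-A-T-Q-J-D: 26+6+8+25+8+38 = 111
… (46 more)
The minimum is 102.
One optimal route: D → H → A → T → J → Q → D (or its reverse).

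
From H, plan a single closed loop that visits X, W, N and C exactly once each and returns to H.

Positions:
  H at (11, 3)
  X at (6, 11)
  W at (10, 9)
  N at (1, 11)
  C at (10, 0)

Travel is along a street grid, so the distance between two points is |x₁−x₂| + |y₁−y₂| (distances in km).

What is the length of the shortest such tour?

42 km — the shortest possible round trip.

There are 12 distinct closed tours to check (reversals are equivalent).
H - X - W - N - C - H: 13+6+11+20+4 = 54
H - X - W - C - N - H: 13+6+9+20+18 = 66
H - X - N - W - C - H: 13+5+11+9+4 = 42
H - X - N - C - W - H: 13+5+20+9+7 = 54
H - X - C - W - N - H: 13+15+9+11+18 = 66
H - X - C - N - W - H: 13+15+20+11+7 = 66
H - W - X - N - C - H: 7+6+5+20+4 = 42
H - W - X - C - N - H: 7+6+15+20+18 = 66
H - W - N - X - C - H: 7+11+5+15+4 = 42
H - W - C - X - N - H: 7+9+15+5+18 = 54
H - N - X - W - C - H: 18+5+6+9+4 = 42
H - N - W - X - C - H: 18+11+6+15+4 = 54
The minimum is 42.
One optimal route: H → X → N → W → C → H (or its reverse).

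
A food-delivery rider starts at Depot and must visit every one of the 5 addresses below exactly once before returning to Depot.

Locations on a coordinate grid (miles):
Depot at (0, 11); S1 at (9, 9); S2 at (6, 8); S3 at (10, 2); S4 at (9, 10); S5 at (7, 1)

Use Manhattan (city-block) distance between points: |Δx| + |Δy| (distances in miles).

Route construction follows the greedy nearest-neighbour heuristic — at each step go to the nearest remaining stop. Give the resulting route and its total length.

From Depot: distances to unvisited — S2=9, S4=10, S1=11, S5=17, S3=19. Nearest is S2 (9).
From S2: distances to unvisited — S1=4, S4=5, S5=8, S3=10. Nearest is S1 (4).
From S1: distances to unvisited — S4=1, S3=8, S5=10. Nearest is S4 (1).
From S4: distances to unvisited — S3=9, S5=11. Nearest is S3 (9).
From S3: distances to unvisited — S5=4. Nearest is S5 (4).
Return S5→Depot: 17.
Total = 9 + 4 + 1 + 9 + 4 + 17 = 44.

Nearest-neighbour total = 44 miles; route Depot → S2 → S1 → S4 → S3 → S5 → Depot.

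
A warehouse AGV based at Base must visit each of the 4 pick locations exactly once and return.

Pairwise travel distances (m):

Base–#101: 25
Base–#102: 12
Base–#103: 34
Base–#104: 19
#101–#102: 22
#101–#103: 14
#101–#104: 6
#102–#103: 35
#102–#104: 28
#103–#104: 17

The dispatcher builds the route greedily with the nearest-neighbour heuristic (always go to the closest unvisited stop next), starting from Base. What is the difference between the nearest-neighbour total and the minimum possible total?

7 m longer than the optimal tour.

Base: #102=12, #104=19, #101=25, #103=34 ⇒ #102
#102: #101=22, #104=28, #103=35 ⇒ #101
#101: #104=6, #103=14 ⇒ #104
#104: #103=17 ⇒ #103
NN route Base → #102 → #101 → #104 → #103 → Base costs 91.
Optimal: Base → #102 → #101 → #103 → #104 → Base costs 84 (by enumerating all 12 distinct tours).
Excess = 91 − 84 = 7.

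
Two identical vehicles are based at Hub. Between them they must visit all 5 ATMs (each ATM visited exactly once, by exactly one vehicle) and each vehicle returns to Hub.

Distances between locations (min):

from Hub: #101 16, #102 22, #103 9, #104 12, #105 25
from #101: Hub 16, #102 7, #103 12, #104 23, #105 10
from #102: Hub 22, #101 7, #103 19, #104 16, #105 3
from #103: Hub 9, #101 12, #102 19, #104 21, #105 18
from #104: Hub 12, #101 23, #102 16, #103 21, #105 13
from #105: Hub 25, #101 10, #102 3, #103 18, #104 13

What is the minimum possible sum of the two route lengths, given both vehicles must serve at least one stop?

There are 2^4 − 1 = 15 ways to divide the 5 stops into two non-empty groups. For each, the best each vehicle can do is its own shortest tour through its group:
  {#101} + {#102, #103, #104, #105}: 32 + 56 = 88
  {#102} + {#101, #103, #104, #105}: 44 + 56 = 100
  {#101, #102} + {#103, #104, #105}: 45 + 52 = 97
  {#103} + {#101, #102, #104, #105}: 18 + 51 = 69
  {#101, #103} + {#102, #104, #105}: 37 + 50 = 87
  {#102, #103} + {#101, #104, #105}: 50 + 51 = 101
  … (15 splits in total)
Best: vehicle 1 Hub → #103 → Hub = 18; vehicle 2 Hub → #101 → #102 → #105 → #104 → Hub = 51; combined 69.

69 min — the smallest possible combined total.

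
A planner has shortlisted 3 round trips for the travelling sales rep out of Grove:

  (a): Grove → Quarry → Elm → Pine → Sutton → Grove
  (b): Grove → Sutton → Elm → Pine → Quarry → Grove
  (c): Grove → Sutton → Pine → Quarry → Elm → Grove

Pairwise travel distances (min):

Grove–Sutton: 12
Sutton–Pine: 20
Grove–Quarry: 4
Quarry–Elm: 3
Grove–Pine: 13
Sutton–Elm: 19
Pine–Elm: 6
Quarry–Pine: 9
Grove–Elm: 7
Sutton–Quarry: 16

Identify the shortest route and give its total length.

Shortest is (a), total 45 min.

(a): 4 + 3 + 6 + 20 + 12 = 45
(b): 12 + 19 + 6 + 9 + 4 = 50
(c): 12 + 20 + 9 + 3 + 7 = 51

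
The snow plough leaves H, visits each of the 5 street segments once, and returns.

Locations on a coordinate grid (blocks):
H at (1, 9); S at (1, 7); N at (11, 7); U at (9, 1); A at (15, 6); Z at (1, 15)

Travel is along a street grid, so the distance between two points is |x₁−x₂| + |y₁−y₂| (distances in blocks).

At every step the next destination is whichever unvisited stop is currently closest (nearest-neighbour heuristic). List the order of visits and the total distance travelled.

Total distance 60 blocks via the nearest-neighbour route H → S → Z → N → A → U → H.

From H: distances to unvisited — S=2, Z=6, N=12, U=16, A=17. Nearest is S (2).
From S: distances to unvisited — Z=8, N=10, U=14, A=15. Nearest is Z (8).
From Z: distances to unvisited — N=18, U=22, A=23. Nearest is N (18).
From N: distances to unvisited — A=5, U=8. Nearest is A (5).
From A: distances to unvisited — U=11. Nearest is U (11).
Return U→H: 16.
Total = 2 + 8 + 18 + 5 + 11 + 16 = 60.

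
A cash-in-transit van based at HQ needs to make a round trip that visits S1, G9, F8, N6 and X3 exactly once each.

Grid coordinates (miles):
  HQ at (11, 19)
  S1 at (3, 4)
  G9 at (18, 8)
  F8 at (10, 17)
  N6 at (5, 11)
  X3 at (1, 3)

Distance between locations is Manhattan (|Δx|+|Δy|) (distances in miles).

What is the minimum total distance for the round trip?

There are 60 distinct closed tours to check (reversals are equivalent).
HQ - S1 - G9 - F8 - N6 - X3 - HQ: 23+19+17+11+12+26 = 108
HQ - S1 - G9 - F8 - X3 - N6 - HQ: 23+19+17+23+12+14 = 108
HQ - S1 - G9 - N6 - F8 - X3 - HQ: 23+19+16+11+23+26 = 118
HQ - S1 - G9 - N6 - X3 - F8 - HQ: 23+19+16+12+23+3 = 96
HQ - S1 - G9 - X3 - F8 - N6 - HQ: 23+19+22+23+11+14 = 112
HQ - S1 - G9 - X3 - N6 - F8 - HQ: 23+19+22+12+11+3 = 90
HQ - S1 - F8 - G9 - N6 - X3 - HQ: 23+20+17+16+12+26 = 114
HQ - S1 - F8 - G9 - X3 - N6 - HQ: 23+20+17+22+12+14 = 108
HQ - S1 - F8 - N6 - G9 - X3 - HQ: 23+20+11+16+22+26 = 118
HQ - S1 - F8 - N6 - X3 - G9 - HQ: 23+20+11+12+22+18 = 106
HQ - S1 - F8 - X3 - G9 - N6 - HQ: 23+20+23+22+16+14 = 118
HQ - S1 - F8 - X3 - N6 - G9 - HQ: 23+20+23+12+16+18 = 112
HQ - S1 - N6 - G9 - F8 - X3 - HQ: 23+9+16+17+23+26 = 114
HQ - S1 - N6 - G9 - X3 - F8 - HQ: 23+9+16+22+23+3 = 96
… (46 more)
HQ - G9 - S1 - X3 - N6 - F8 - HQ: 18+19+3+12+11+3 = 66  ← best
The minimum is 66.
One optimal route: HQ → G9 → S1 → X3 → N6 → F8 → HQ (or its reverse).

66 miles — the shortest possible round trip.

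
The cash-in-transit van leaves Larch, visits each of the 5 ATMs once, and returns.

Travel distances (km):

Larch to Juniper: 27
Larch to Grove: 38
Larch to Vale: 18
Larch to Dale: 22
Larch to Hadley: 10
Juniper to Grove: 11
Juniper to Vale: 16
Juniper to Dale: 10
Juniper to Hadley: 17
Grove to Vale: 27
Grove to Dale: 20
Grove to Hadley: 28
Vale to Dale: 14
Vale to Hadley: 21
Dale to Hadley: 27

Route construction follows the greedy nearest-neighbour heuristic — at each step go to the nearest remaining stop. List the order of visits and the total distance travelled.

116 km along Larch → Hadley → Juniper → Dale → Vale → Grove → Larch.

Larch → [Hadley:10 / Vale:18 / Dale:22 / Juniper:27 / Grove:38] → Hadley (10)
Hadley → [Juniper:17 / Vale:21 / Dale:27 / Grove:28] → Juniper (17)
Juniper → [Dale:10 / Grove:11 / Vale:16] → Dale (10)
Dale → [Vale:14 / Grove:20] → Vale (14)
Vale → [Grove:27] → Grove (27)
Return Grove→Larch: 38.
Total = 10 + 17 + 10 + 14 + 27 + 38 = 116.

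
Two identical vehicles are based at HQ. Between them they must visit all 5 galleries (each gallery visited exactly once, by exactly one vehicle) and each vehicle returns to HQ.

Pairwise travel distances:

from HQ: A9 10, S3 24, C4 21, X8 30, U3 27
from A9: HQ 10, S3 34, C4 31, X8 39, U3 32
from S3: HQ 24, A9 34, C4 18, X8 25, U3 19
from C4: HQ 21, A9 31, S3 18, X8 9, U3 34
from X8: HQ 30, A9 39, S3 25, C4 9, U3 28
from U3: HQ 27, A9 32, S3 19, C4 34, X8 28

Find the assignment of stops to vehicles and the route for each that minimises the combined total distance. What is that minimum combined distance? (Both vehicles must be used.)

Try each way of splitting the stops between the two vehicles (each non-empty) and, for each split, find the best tour for each vehicle:
  {A9} + {S3, C4, X8, U3}: 20 + 101 = 121
  {S3} + {A9, C4, X8, U3}: 48 + 100 = 148
  {A9, S3} + {C4, X8, U3}: 68 + 85 = 153
  {C4} + {A9, S3, X8, U3}: 42 + 116 = 158
  {A9, C4} + {S3, X8, U3}: 62 + 101 = 163
  {S3, C4} + {A9, X8, U3}: 63 + 100 = 163
  … (15 splits in total)
Best: vehicle 1 HQ → A9 → HQ = 20; vehicle 2 HQ → S3 → U3 → X8 → C4 → HQ = 101; combined 121.

121 — the smallest possible combined total.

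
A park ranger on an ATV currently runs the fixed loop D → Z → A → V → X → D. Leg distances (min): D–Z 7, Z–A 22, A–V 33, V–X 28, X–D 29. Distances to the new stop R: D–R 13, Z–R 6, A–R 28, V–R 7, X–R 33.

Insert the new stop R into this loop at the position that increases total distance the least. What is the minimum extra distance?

Minimum extra distance: 2 min, inserting R between A and V.

Insertion cost between consecutive stops i–j is d(i,R) + d(R,j) − d(i,j):
  between D and Z: 13 + 6 − 7 = 12
  between Z and A: 6 + 28 − 22 = 12
  between A and V: 28 + 7 − 33 = 2
  between V and X: 7 + 33 − 28 = 12
  between X and D: 33 + 13 − 29 = 17
Cheapest insertion is between A and V, adding 2.
New total = 119 + 2 = 121.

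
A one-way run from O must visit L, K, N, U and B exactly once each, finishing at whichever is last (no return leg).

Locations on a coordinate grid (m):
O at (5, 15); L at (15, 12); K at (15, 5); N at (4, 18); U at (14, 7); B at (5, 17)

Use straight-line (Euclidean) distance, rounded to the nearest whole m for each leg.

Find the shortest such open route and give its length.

Minimum one-way distance = 22 m.

There are 5! = 120 possible orderings.
O → L → K → N → U → B: 10+7+17+15+13 = 62
O → L → K → N → B → U: 10+7+17+1+13 = 48
O → L → K → U → N → B: 10+7+2+15+1 = 35
O → L → K → U → B → N: 10+7+2+13+1 = 33
O → L → K → B → N → U: 10+7+16+1+15 = 49
O → L → K → B → U → N: 10+7+16+13+15 = 61
O → L → N → K → U → B: 10+13+17+2+13 = 55
O → L → N → K → B → U: 10+13+17+16+13 = 69
O → L → N → U → K → B: 10+13+15+2+16 = 56
O → L → N → U → B → K: 10+13+15+13+16 = 67
O → L → N → B → K → U: 10+13+1+16+2 = 42
O → L → N → B → U → K: 10+13+1+13+2 = 39
O → L → U → K → N → B: 10+5+2+17+1 = 35
O → L → U → K → B → N: 10+5+2+16+1 = 34
… (106 more)
O → N → B → L → U → K: 3+1+11+5+2 = 22  ← best
The minimum is 22.
One shortest path: O → N → B → L → U → K.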